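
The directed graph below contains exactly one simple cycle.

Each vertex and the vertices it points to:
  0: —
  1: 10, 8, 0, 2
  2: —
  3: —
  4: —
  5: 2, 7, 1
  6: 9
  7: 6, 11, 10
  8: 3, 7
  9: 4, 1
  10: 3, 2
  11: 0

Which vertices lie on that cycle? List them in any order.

1, 6, 7, 8, 9

DFS with gray/black marking from 7:
7 gray
  6 gray
    9 gray
      4 gray
      4 black
      1 gray
        10 gray
          3 gray
          3 black
          2 gray
          2 black
        10 black
        8 gray
          8→3: 3 black — skip
          8→7: 7 is gray → back edge
Back edge closes the cycle 7 → 6 → 9 → 1 → 8 → 7; its vertices are {1, 6, 7, 8, 9}.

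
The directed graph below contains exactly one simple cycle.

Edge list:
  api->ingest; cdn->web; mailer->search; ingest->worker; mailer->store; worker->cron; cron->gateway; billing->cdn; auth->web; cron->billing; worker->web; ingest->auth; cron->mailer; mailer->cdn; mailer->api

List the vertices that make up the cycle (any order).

DFS with gray/black marking from cron:
cron gray
  gateway gray
  gateway black
  mailer gray
    search gray
    search black
    api gray
      ingest gray
        auth gray
          web gray
          web black
        auth black
        worker gray
          worker→web: web black — skip
          worker→cron: cron is gray → back edge
Back edge closes the cycle cron → mailer → api → ingest → worker → cron; its vertices are {api, cron, ingest, mailer, worker}.

api, cron, ingest, mailer, worker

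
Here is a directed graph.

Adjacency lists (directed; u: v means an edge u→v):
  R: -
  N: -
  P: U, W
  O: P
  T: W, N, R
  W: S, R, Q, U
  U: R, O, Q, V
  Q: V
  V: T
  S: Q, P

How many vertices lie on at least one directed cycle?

A vertex is on a directed cycle iff it belongs to a strongly connected component of size ≥ 2 (or has a self-loop).
The vertices on cycles are {O, P, Q, S, T, U, V, W} — 8 in total.

8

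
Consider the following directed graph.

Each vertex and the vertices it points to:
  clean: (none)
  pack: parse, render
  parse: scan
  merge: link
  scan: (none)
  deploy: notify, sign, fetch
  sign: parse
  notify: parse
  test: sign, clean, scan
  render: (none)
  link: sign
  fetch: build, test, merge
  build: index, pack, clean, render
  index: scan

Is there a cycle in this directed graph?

DFS with white/gray/black marking, starting from merge:
merge gray
  link gray
    sign gray
      parse gray
        scan gray
        scan black
      parse black
    sign black
  link black
merge black
clean gray
clean black
pack gray
  pack→parse: parse black — skip
  render gray
  render black
pack black
deploy gray
  notify gray
    notify→parse: parse black — skip
  notify black
  deploy→sign: sign black — skip
  fetch gray
    build gray
      index gray
        index→scan: scan black — skip
      index black
      build→pack: pack black — skip
      build→clean: clean black — skip
      build→render: render black — skip
    build black
    test gray
      test→sign: sign black — skip
      test→clean: clean black — skip
      test→scan: scan black — skip
    test black
    fetch→merge: merge black — skip
  fetch black
deploy black
Every edge goes to a white or black vertex — no back edge, so the graph is acyclic.

No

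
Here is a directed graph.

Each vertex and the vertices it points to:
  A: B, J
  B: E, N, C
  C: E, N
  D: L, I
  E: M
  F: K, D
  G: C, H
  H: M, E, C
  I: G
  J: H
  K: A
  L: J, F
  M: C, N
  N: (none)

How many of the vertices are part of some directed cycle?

A vertex is on a directed cycle iff it belongs to a strongly connected component of size ≥ 2 (or has a self-loop).
The vertices on cycles are {C, D, E, F, L, M} — 6 in total.

6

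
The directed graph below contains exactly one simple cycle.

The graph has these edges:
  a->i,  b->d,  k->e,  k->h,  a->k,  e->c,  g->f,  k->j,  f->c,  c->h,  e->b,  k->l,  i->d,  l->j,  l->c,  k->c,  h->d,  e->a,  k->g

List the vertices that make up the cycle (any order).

a, e, k

DFS with gray/black marking from a:
a gray
  i gray
    d gray
    d black
  i black
  k gray
    j gray
    j black
    h gray
      h→d: d black — skip
    h black
    e gray
      e→a: a is gray → back edge
Back edge closes the cycle a → k → e → a; its vertices are {a, e, k}.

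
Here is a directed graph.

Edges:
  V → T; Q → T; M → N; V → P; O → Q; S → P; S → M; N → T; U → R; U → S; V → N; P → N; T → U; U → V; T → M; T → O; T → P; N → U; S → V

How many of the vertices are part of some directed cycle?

A vertex is on a directed cycle iff it belongs to a strongly connected component of size ≥ 2 (or has a self-loop).
The vertices on cycles are {M, N, O, P, Q, S, T, U, V} — 9 in total.

9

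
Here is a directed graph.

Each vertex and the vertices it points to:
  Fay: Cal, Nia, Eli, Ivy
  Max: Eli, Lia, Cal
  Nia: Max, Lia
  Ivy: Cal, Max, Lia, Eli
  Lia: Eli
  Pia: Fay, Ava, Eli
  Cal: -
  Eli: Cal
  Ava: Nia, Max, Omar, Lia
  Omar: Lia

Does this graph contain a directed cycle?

No

DFS with white/gray/black marking, starting from Cal:
Cal gray
Cal black
Fay gray
  Fay→Cal: Cal black — skip
  Nia gray
    Max gray
      Eli gray
        Eli→Cal: Cal black — skip
      Eli black
      Lia gray
        Lia→Eli: Eli black — skip
      Lia black
      Max→Cal: Cal black — skip
    Max black
    Nia→Lia: Lia black — skip
  Nia black
  Fay→Eli: Eli black — skip
  Ivy gray
    Ivy→Cal: Cal black — skip
    Ivy→Max: Max black — skip
    Ivy→Lia: Lia black — skip
    Ivy→Eli: Eli black — skip
  Ivy black
Fay black
Pia gray
  Pia→Fay: Fay black — skip
  Ava gray
    Ava→Nia: Nia black — skip
    Ava→Max: Max black — skip
    Omar gray
      Omar→Lia: Lia black — skip
    Omar black
    Ava→Lia: Lia black — skip
  Ava black
  Pia→Eli: Eli black — skip
Pia black
Every edge goes to a white or black vertex — no back edge, so the graph is acyclic.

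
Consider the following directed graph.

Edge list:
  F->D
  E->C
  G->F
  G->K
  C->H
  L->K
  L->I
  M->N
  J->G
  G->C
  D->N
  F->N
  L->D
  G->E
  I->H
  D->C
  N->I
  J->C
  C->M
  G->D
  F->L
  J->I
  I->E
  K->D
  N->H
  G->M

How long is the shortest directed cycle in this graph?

5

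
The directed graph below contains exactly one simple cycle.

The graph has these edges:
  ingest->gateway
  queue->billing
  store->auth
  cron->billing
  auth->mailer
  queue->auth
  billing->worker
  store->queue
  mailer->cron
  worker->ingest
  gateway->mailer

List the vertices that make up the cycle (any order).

cron, ingest, mailer, worker, billing, gateway

DFS with gray/black marking from billing:
billing gray
  worker gray
    ingest gray
      gateway gray
        mailer gray
          cron gray
            cron→billing: billing is gray → back edge
Back edge closes the cycle billing → worker → ingest → gateway → mailer → cron → billing; its vertices are {cron, ingest, mailer, worker, billing, gateway}.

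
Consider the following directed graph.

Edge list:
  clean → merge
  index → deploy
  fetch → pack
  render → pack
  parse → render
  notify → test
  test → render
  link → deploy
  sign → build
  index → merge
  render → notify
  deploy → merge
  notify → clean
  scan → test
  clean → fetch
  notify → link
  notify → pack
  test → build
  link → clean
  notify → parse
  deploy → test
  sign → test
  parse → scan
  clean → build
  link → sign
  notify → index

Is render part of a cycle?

render is on a cycle iff render can reach itself via ≥1 edge.
render → notify → parse → render — yes.

Yes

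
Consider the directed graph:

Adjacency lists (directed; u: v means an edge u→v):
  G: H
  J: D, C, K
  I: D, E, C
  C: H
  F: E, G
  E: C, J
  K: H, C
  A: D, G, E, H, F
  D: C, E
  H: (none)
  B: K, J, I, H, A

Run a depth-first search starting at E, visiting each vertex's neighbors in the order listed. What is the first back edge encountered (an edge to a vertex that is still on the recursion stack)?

D->E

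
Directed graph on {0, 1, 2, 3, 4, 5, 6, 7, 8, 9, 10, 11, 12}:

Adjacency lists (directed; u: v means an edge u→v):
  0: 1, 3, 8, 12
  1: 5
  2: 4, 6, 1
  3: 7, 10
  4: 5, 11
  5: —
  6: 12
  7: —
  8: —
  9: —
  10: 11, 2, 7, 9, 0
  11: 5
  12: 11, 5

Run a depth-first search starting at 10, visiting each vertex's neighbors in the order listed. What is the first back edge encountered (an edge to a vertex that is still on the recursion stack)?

DFS from 10 (visiting each vertex's neighbors in the order listed); mark gray on enter, black on exit:
10 gray
  11 gray
    5 gray
    5 black
  11 black
  2 gray
    4 gray
      4→5: 5 black — skip
      4→11: 11 black — skip
    4 black
    6 gray
      12 gray
        12→11: 11 black — skip
        12→5: 5 black — skip
      12 black
    6 black
    1 gray
      1→5: 5 black — skip
    1 black
  2 black
  7 gray
  7 black
  9 gray
  9 black
  0 gray
    0→1: 1 black — skip
    3 gray
      3→7: 7 black — skip
      3→10: 10 is gray → back edge
First back edge: 3 → 10.

3→10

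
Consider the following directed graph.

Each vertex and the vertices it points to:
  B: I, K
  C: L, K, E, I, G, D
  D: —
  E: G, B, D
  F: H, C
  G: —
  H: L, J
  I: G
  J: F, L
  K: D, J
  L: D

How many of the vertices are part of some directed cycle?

7

A vertex is on a directed cycle iff it belongs to a strongly connected component of size ≥ 2 (or has a self-loop).
The vertices on cycles are {B, C, E, F, H, J, K} — 7 in total.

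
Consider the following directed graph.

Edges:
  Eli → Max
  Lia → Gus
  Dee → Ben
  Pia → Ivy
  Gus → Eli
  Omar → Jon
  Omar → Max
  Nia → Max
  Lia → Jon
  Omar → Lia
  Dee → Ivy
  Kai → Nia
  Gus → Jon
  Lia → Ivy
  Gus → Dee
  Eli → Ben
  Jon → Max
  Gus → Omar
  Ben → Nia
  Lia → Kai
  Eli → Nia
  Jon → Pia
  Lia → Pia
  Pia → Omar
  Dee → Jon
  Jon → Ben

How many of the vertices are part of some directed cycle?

A vertex is on a directed cycle iff it belongs to a strongly connected component of size ≥ 2 (or has a self-loop).
The vertices on cycles are {Dee, Gus, Jon, Lia, Pia, Omar} — 6 in total.

6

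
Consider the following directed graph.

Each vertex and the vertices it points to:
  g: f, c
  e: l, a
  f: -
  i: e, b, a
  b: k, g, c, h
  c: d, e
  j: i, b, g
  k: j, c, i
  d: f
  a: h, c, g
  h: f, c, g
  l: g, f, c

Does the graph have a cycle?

DFS with white/gray/black marking, starting from d:
d gray
  f gray
  f black
d black
g gray
  g→f: f black — skip
  c gray
    c→d: d black — skip
    e gray
      l gray
        l→g: g is gray → back edge
Back edge found, so a cycle exists: g → c → e → l → g.

Yes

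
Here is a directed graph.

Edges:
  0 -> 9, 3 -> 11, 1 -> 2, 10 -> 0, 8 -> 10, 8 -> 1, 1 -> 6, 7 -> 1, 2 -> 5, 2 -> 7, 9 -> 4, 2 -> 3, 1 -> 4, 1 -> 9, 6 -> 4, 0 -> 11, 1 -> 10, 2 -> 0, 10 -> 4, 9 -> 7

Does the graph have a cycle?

Yes

DFS with white/gray/black marking, starting from 0:
0 gray
  9 gray
    4 gray
    4 black
    7 gray
      1 gray
        10 gray
          10→0: 0 is gray → back edge
Back edge found, so a cycle exists: 0 → 9 → 7 → 1 → 10 → 0.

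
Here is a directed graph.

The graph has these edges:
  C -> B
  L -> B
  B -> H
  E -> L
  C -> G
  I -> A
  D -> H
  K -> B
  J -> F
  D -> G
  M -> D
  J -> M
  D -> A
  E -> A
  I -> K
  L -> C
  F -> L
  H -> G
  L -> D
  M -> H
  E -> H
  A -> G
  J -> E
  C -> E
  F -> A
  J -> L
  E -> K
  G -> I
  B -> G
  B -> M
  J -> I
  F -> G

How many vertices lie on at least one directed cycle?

A vertex is on a directed cycle iff it belongs to a strongly connected component of size ≥ 2 (or has a self-loop).
The vertices on cycles are {A, B, C, D, E, G, H, I, K, L, M} — 11 in total.

11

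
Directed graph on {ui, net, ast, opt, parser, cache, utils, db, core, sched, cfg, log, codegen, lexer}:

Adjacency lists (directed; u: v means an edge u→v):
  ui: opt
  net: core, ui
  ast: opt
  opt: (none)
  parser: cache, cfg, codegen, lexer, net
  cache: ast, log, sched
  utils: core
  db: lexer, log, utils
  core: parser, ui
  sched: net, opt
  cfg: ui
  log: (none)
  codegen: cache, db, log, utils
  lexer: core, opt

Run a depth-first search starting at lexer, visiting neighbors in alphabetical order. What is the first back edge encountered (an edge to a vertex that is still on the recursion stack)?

DFS from lexer (visiting neighbors in alphabetical order); mark gray on enter, black on exit:
lexer gray
  core gray
    parser gray
      cache gray
        ast gray
          opt gray
          opt black
        ast black
        log gray
        log black
        sched gray
          net gray
            net→core: core is gray → back edge
First back edge: net → core.

net→core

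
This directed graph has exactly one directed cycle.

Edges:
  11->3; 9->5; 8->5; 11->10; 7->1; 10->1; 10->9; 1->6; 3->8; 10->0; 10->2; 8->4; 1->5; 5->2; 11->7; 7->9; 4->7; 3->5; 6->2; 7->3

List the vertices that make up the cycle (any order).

DFS with gray/black marking from 7:
7 gray
  3 gray
    5 gray
      2 gray
      2 black
    5 black
    8 gray
      4 gray
        4→7: 7 is gray → back edge
Back edge closes the cycle 7 → 3 → 8 → 4 → 7; its vertices are {3, 4, 7, 8}.

3, 4, 7, 8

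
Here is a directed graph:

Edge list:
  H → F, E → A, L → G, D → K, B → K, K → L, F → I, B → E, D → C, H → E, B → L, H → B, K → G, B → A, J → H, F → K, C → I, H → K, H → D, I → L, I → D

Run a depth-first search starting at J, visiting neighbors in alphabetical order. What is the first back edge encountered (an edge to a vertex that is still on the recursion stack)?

I->D

DFS from J (visiting neighbors in alphabetical order); mark gray on enter, black on exit:
J gray
  H gray
    B gray
      A gray
      A black
      E gray
        E→A: A black — skip
      E black
      K gray
        G gray
        G black
        L gray
          L→G: G black — skip
        L black
      K black
      B→L: L black — skip
    B black
    D gray
      C gray
        I gray
          I→D: D is gray → back edge
First back edge: I → D.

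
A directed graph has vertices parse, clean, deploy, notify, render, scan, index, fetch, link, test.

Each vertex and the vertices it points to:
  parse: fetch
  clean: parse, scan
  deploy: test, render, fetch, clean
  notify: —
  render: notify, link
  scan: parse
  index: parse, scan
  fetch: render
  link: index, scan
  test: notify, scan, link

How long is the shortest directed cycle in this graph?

5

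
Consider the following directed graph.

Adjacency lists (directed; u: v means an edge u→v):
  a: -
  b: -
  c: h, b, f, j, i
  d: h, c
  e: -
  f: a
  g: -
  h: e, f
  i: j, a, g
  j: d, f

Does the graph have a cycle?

DFS with white/gray/black marking, starting from i:
i gray
  j gray
    d gray
      h gray
        e gray
        e black
        f gray
          a gray
          a black
        f black
      h black
      c gray
        c→h: h black — skip
        b gray
        b black
        c→f: f black — skip
        c→j: j is gray → back edge
Back edge found, so a cycle exists: j → d → c → j.

Yes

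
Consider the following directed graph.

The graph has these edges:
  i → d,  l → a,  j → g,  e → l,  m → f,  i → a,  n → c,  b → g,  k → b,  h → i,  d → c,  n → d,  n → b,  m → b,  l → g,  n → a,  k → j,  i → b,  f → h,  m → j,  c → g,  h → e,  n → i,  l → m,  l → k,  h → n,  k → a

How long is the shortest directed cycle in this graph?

5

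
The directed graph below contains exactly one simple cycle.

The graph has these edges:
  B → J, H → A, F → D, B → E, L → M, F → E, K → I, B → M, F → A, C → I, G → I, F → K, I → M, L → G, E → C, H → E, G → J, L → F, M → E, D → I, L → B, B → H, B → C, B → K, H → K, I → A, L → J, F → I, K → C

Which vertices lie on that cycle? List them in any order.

DFS with gray/black marking from M:
M gray
  E gray
    C gray
      I gray
        A gray
        A black
        I→M: M is gray → back edge
Back edge closes the cycle M → E → C → I → M; its vertices are {C, E, I, M}.

C, E, I, M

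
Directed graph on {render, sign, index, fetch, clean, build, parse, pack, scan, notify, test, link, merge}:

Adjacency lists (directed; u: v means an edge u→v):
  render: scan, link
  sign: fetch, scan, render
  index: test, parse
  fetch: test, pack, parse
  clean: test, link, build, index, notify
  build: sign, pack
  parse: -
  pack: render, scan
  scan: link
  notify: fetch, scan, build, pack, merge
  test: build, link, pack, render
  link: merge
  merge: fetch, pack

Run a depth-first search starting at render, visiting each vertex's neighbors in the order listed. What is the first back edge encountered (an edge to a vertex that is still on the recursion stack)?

sign→fetch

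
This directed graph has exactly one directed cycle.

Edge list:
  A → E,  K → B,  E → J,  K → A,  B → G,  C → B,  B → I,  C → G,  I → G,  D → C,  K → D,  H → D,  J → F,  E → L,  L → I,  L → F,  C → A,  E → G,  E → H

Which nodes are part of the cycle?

DFS with gray/black marking from D:
D gray
  C gray
    A gray
      E gray
        L gray
          F gray
          F black
          I gray
            G gray
            G black
          I black
        L black
        J gray
          J→F: F black — skip
        J black
        E→G: G black — skip
        H gray
          H→D: D is gray → back edge
Back edge closes the cycle D → C → A → E → H → D; its vertices are {A, C, D, E, H}.

A, C, D, E, H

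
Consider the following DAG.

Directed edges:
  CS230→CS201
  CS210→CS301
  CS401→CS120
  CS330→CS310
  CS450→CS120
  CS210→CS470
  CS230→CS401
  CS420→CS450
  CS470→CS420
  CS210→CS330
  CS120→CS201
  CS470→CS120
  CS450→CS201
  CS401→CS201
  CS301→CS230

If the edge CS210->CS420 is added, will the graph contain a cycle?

Adding CS210→CS420 creates a cycle iff CS420 can already reach CS210.
Explore from CS420: no path reaches CS210. The graph stays acyclic.

No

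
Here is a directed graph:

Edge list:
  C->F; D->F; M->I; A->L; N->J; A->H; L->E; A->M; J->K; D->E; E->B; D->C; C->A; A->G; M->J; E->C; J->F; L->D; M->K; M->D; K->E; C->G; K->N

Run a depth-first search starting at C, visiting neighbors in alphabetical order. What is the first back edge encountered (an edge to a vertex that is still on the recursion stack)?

D→C

DFS from C (visiting neighbors in alphabetical order); mark gray on enter, black on exit:
C gray
  A gray
    G gray
    G black
    H gray
    H black
    L gray
      D gray
        D→C: C is gray → back edge
First back edge: D → C.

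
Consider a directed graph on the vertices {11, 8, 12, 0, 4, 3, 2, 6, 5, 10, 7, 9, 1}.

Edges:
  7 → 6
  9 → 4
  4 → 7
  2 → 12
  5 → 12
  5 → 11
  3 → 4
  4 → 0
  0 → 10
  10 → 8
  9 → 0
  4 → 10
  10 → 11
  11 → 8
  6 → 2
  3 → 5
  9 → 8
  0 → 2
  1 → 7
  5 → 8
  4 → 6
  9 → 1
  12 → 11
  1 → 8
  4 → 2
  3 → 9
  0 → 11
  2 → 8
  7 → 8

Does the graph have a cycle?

DFS with white/gray/black marking, starting from 4:
4 gray
  2 gray
    8 gray
    8 black
    12 gray
      11 gray
        11→8: 8 black — skip
      11 black
    12 black
  2 black
  7 gray
    7→8: 8 black — skip
    6 gray
      6→2: 2 black — skip
    6 black
  7 black
  10 gray
    10→8: 8 black — skip
    10→11: 11 black — skip
  10 black
  4→6: 6 black — skip
  0 gray
    0→10: 10 black — skip
    0→11: 11 black — skip
    0→2: 2 black — skip
  0 black
4 black
3 gray
  5 gray
    5→8: 8 black — skip
    5→12: 12 black — skip
    5→11: 11 black — skip
  5 black
  3→4: 4 black — skip
  9 gray
    1 gray
      1→8: 8 black — skip
      1→7: 7 black — skip
    1 black
    9→0: 0 black — skip
    9→4: 4 black — skip
    9→8: 8 black — skip
  9 black
3 black
Every edge goes to a white or black vertex — no back edge, so the graph is acyclic.

No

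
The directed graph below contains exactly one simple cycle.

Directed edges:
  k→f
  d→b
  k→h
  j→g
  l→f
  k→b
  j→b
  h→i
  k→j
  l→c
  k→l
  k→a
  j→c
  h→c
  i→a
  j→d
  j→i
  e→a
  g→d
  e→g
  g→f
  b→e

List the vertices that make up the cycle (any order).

DFS with gray/black marking from b:
b gray
  e gray
    a gray
    a black
    g gray
      f gray
      f black
      d gray
        d→b: b is gray → back edge
Back edge closes the cycle b → e → g → d → b; its vertices are {b, d, e, g}.

b, d, e, g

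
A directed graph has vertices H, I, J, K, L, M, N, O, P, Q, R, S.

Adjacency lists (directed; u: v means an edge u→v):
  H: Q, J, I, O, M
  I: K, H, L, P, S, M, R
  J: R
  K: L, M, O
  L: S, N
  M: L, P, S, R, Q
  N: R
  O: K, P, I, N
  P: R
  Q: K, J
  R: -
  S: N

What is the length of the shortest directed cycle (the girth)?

For each vertex v, BFS finds the shortest path from v back to v.
The shortest such closed walk is H → I → H, length 2.

2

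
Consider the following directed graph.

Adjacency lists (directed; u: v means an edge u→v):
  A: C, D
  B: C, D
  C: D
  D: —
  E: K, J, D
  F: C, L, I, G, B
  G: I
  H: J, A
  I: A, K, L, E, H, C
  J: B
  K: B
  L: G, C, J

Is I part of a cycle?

I is on a cycle iff I can reach itself via ≥1 edge.
I → L → G → I — yes.

Yes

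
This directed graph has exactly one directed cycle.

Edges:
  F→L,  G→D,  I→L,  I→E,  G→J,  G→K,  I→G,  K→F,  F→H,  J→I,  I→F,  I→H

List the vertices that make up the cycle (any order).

DFS with gray/black marking from G:
G gray
  K gray
    F gray
      H gray
      H black
      L gray
      L black
    F black
  K black
  J gray
    I gray
      I→H: H black — skip
      I→F: F black — skip
      I→L: L black — skip
      I→G: G is gray → back edge
Back edge closes the cycle G → J → I → G; its vertices are {G, I, J}.

G, I, J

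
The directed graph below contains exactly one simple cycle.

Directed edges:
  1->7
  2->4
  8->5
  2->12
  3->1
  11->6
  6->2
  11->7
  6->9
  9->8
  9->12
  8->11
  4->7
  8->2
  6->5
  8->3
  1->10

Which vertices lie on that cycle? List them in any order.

6, 8, 9, 11

DFS with gray/black marking from 9:
9 gray
  8 gray
    2 gray
      12 gray
      12 black
      4 gray
        7 gray
        7 black
      4 black
    2 black
    3 gray
      1 gray
        10 gray
        10 black
        1→7: 7 black — skip
      1 black
    3 black
    5 gray
    5 black
    11 gray
      11→7: 7 black — skip
      6 gray
        6→5: 5 black — skip
        6→2: 2 black — skip
        6→9: 9 is gray → back edge
Back edge closes the cycle 9 → 8 → 11 → 6 → 9; its vertices are {6, 8, 9, 11}.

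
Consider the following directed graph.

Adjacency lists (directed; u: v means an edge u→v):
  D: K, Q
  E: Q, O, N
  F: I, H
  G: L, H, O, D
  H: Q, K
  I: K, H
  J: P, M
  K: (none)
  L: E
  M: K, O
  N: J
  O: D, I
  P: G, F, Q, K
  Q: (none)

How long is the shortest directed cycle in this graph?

6

For each vertex v, BFS finds the shortest path from v back to v.
The shortest such closed walk is E → N → J → P → G → L → E, length 6.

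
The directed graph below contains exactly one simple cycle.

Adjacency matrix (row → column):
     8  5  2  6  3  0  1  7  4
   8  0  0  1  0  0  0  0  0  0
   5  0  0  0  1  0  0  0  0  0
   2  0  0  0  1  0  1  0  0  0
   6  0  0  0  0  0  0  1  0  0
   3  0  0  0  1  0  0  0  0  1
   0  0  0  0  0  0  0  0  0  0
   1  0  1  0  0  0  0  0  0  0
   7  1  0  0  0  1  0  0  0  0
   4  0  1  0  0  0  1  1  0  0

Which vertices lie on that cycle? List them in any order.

DFS with gray/black marking from 6:
6 gray
  1 gray
    5 gray
      5→6: 6 is gray → back edge
Back edge closes the cycle 6 → 1 → 5 → 6; its vertices are {1, 5, 6}.

1, 5, 6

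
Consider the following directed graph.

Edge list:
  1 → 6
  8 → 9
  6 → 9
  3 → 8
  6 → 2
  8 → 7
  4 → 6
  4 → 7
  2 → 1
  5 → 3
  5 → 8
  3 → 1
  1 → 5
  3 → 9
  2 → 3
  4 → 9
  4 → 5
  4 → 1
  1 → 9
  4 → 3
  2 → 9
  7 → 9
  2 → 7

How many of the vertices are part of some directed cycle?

5

A vertex is on a directed cycle iff it belongs to a strongly connected component of size ≥ 2 (or has a self-loop).
The vertices on cycles are {1, 2, 3, 5, 6} — 5 in total.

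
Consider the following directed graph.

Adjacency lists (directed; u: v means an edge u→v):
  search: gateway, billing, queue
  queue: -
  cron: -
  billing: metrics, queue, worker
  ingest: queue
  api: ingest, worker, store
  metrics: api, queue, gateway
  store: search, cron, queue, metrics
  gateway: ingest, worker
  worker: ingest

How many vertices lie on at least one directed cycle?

5

A vertex is on a directed cycle iff it belongs to a strongly connected component of size ≥ 2 (or has a self-loop).
The vertices on cycles are {api, store, search, billing, metrics} — 5 in total.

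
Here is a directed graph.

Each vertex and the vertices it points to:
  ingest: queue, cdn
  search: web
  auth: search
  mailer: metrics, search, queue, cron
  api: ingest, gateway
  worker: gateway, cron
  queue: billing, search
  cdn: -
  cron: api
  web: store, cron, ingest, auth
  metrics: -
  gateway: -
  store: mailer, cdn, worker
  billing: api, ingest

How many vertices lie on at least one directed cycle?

A vertex is on a directed cycle iff it belongs to a strongly connected component of size ≥ 2 (or has a self-loop).
The vertices on cycles are {api, web, auth, cron, queue, store, ingest, mailer, search, worker, billing} — 11 in total.

11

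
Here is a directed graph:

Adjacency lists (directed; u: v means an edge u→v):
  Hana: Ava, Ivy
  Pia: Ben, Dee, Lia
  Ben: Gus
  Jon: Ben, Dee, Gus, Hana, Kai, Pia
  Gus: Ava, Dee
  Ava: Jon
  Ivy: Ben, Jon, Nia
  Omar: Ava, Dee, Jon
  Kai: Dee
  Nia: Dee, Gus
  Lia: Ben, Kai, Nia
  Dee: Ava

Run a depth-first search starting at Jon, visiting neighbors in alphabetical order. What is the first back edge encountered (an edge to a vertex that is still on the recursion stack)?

DFS from Jon (visiting neighbors in alphabetical order); mark gray on enter, black on exit:
Jon gray
  Ben gray
    Gus gray
      Ava gray
        Ava→Jon: Jon is gray → back edge
First back edge: Ava → Jon.

Ava→Jon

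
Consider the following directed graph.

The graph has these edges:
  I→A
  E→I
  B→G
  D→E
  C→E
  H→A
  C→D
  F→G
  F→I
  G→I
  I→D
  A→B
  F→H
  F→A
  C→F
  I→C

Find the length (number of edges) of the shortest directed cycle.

3

For each vertex v, BFS finds the shortest path from v back to v.
The shortest such closed walk is F → I → C → F, length 3.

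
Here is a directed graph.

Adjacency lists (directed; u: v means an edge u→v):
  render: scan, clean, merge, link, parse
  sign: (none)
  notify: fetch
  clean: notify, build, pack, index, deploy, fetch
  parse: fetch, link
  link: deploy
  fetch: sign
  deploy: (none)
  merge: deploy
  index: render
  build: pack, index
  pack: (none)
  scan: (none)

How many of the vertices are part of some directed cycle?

4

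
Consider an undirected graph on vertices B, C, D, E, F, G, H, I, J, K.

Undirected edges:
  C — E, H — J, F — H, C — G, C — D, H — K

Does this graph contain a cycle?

No

DFS, tracking each vertex's parent; an edge to a visited non-parent vertex closes a cycle.
Start from G:
visit G (parent –)
  visit C (parent G)
    visit D (parent C)
      D–C: parent, skip
    visit E (parent C)
      E–C: parent, skip
    C–G: parent, skip
visit B (parent –)
visit F (parent –)
  visit H (parent F)
    visit J (parent H)
      J–H: parent, skip
    visit K (parent H)
      K–H: parent, skip
    H–F: parent, skip
visit I (parent –)
No non-parent visited neighbor found — the graph is a forest.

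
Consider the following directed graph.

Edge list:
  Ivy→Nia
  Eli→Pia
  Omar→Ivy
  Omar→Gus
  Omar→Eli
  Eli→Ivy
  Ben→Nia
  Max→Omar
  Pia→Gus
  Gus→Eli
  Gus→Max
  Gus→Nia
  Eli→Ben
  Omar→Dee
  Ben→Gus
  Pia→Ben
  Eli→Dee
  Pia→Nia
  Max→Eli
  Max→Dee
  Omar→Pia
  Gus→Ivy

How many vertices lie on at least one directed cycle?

A vertex is on a directed cycle iff it belongs to a strongly connected component of size ≥ 2 (or has a self-loop).
The vertices on cycles are {Ben, Eli, Gus, Max, Pia, Omar} — 6 in total.

6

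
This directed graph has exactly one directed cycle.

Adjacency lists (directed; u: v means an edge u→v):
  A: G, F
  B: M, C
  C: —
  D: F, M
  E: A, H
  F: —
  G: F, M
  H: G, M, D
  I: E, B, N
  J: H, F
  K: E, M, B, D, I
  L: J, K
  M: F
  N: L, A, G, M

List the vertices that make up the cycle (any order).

DFS with gray/black marking from L:
L gray
  J gray
    H gray
      G gray
        F gray
        F black
        M gray
          M→F: F black — skip
        M black
      G black
      H→M: M black — skip
      D gray
        D→F: F black — skip
        D→M: M black — skip
      D black
    H black
    J→F: F black — skip
  J black
  K gray
    E gray
      A gray
        A→G: G black — skip
        A→F: F black — skip
      A black
      E→H: H black — skip
    E black
    K→M: M black — skip
    B gray
      B→M: M black — skip
      C gray
      C black
    B black
    K→D: D black — skip
    I gray
      I→E: E black — skip
      I→B: B black — skip
      N gray
        N→L: L is gray → back edge
Back edge closes the cycle L → K → I → N → L; its vertices are {I, K, L, N}.

I, K, L, N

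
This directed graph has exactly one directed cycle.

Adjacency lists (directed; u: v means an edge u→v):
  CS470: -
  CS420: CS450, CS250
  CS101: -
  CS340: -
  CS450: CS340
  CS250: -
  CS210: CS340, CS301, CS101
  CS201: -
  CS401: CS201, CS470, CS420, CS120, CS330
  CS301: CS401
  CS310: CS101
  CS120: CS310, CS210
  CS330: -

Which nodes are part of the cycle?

CS120, CS210, CS301, CS401

DFS with gray/black marking from CS401:
CS401 gray
  CS201 gray
  CS201 black
  CS470 gray
  CS470 black
  CS420 gray
    CS450 gray
      CS340 gray
      CS340 black
    CS450 black
    CS250 gray
    CS250 black
  CS420 black
  CS120 gray
    CS310 gray
      CS101 gray
      CS101 black
    CS310 black
    CS210 gray
      CS210→CS340: CS340 black — skip
      CS301 gray
        CS301→CS401: CS401 is gray → back edge
Back edge closes the cycle CS401 → CS120 → CS210 → CS301 → CS401; its vertices are {CS120, CS210, CS301, CS401}.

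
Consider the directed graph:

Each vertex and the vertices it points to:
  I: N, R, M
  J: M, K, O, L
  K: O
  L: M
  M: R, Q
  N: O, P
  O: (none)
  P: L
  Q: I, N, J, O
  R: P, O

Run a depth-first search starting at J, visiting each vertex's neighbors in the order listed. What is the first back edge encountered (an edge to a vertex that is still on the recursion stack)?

DFS from J (visiting each vertex's neighbors in the order listed); mark gray on enter, black on exit:
J gray
  M gray
    R gray
      P gray
        L gray
          L→M: M is gray → back edge
First back edge: L → M.

L->M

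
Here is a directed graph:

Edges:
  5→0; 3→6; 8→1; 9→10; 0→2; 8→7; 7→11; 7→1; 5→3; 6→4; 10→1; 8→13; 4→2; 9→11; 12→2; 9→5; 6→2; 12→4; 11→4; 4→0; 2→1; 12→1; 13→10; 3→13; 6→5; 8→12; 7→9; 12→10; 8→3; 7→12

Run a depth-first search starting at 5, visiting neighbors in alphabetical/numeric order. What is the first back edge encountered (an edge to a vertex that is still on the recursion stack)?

DFS from 5 (visiting neighbors in alphabetical/numeric order); mark gray on enter, black on exit:
5 gray
  0 gray
    2 gray
      1 gray
      1 black
    2 black
  0 black
  3 gray
    6 gray
      6→2: 2 black — skip
      4 gray
        4→0: 0 black — skip
        4→2: 2 black — skip
      4 black
      6→5: 5 is gray → back edge
First back edge: 6 → 5.

6→5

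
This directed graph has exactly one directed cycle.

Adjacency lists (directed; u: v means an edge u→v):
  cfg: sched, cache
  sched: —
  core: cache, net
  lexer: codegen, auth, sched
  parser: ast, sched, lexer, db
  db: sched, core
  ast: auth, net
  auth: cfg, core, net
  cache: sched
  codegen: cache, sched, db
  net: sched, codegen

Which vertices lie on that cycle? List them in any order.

db, net, core, codegen

DFS with gray/black marking from codegen:
codegen gray
  cache gray
    sched gray
    sched black
  cache black
  codegen→sched: sched black — skip
  db gray
    db→sched: sched black — skip
    core gray
      core→cache: cache black — skip
      net gray
        net→sched: sched black — skip
        net→codegen: codegen is gray → back edge
Back edge closes the cycle codegen → db → core → net → codegen; its vertices are {db, net, core, codegen}.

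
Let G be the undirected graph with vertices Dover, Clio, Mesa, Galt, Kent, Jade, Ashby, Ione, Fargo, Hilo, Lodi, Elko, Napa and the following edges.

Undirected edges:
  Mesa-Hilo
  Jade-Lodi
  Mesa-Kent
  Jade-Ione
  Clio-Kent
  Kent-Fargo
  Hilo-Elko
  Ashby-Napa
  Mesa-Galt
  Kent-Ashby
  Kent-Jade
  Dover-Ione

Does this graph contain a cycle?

No

DFS, tracking each vertex's parent; an edge to a visited non-parent vertex closes a cycle.
Start from Clio:
visit Clio (parent –)
  visit Kent (parent Clio)
    visit Jade (parent Kent)
      visit Ione (parent Jade)
        Ione–Jade: parent, skip
        visit Dover (parent Ione)
          Dover–Ione: parent, skip
      Jade–Kent: parent, skip
      visit Lodi (parent Jade)
        Lodi–Jade: parent, skip
    visit Mesa (parent Kent)
      visit Hilo (parent Mesa)
        Hilo–Mesa: parent, skip
        visit Elko (parent Hilo)
          Elko–Hilo: parent, skip
      visit Galt (parent Mesa)
        Galt–Mesa: parent, skip
      Mesa–Kent: parent, skip
    visit Ashby (parent Kent)
      visit Napa (parent Ashby)
        Napa–Ashby: parent, skip
      Ashby–Kent: parent, skip
    Kent–Clio: parent, skip
    visit Fargo (parent Kent)
      Fargo–Kent: parent, skip
No non-parent visited neighbor found — the graph is a forest.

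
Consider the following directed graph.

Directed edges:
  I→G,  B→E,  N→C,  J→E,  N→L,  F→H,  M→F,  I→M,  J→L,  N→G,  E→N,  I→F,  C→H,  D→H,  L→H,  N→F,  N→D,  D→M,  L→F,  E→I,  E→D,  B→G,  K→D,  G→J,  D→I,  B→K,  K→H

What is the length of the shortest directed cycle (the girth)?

4

For each vertex v, BFS finds the shortest path from v back to v.
The shortest such closed walk is E → N → G → J → E, length 4.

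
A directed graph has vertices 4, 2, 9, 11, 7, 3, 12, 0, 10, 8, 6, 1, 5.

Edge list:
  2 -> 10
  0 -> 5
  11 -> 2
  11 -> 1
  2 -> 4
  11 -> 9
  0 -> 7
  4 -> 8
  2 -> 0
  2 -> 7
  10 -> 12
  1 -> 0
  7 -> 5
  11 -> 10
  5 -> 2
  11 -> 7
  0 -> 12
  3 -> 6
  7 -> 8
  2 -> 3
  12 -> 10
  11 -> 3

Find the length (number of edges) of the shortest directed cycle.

For each vertex v, BFS finds the shortest path from v back to v.
The shortest such closed walk is 12 → 10 → 12, length 2.

2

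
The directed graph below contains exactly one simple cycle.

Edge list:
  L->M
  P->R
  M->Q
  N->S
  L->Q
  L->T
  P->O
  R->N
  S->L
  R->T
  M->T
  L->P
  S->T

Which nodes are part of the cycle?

DFS with gray/black marking from S:
S gray
  T gray
  T black
  L gray
    M gray
      M→T: T black — skip
      Q gray
      Q black
    M black
    L→T: T black — skip
    L→Q: Q black — skip
    P gray
      O gray
      O black
      R gray
        N gray
          N→S: S is gray → back edge
Back edge closes the cycle S → L → P → R → N → S; its vertices are {L, N, P, R, S}.

L, N, P, R, S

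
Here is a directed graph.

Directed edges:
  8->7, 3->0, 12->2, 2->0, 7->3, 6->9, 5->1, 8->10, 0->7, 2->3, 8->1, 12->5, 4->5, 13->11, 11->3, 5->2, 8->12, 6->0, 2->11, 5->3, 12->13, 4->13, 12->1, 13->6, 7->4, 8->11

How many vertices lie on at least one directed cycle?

A vertex is on a directed cycle iff it belongs to a strongly connected component of size ≥ 2 (or has a self-loop).
The vertices on cycles are {0, 2, 3, 4, 5, 6, 7, 11, 13} — 9 in total.

9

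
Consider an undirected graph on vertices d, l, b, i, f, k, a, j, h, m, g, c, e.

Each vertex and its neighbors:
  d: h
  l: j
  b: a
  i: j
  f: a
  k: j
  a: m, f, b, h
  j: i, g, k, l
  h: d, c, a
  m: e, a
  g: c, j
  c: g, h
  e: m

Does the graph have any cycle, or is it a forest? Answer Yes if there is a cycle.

No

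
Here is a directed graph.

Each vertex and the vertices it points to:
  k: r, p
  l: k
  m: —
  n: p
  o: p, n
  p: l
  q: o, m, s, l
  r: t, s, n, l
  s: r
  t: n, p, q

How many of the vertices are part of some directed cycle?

9

A vertex is on a directed cycle iff it belongs to a strongly connected component of size ≥ 2 (or has a self-loop).
The vertices on cycles are {k, l, n, o, p, q, r, s, t} — 9 in total.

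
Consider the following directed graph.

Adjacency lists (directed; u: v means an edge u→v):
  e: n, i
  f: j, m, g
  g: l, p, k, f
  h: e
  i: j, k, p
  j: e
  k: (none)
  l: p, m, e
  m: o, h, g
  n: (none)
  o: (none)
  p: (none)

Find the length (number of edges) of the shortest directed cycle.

For each vertex v, BFS finds the shortest path from v back to v.
The shortest such closed walk is f → g → f, length 2.

2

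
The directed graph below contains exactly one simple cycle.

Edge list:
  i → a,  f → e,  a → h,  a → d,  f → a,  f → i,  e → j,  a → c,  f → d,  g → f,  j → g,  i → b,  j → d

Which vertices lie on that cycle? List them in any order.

e, f, g, j

DFS with gray/black marking from f:
f gray
  a gray
    h gray
    h black
    d gray
    d black
    c gray
    c black
  a black
  f→d: d black — skip
  e gray
    j gray
      j→d: d black — skip
      g gray
        g→f: f is gray → back edge
Back edge closes the cycle f → e → j → g → f; its vertices are {e, f, g, j}.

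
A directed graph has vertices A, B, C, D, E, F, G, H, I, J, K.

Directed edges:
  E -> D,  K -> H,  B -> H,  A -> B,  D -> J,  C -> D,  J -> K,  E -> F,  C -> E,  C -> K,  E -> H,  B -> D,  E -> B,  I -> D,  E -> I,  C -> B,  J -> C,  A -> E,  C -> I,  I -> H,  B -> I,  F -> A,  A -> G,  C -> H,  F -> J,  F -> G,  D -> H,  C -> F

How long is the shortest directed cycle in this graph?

For each vertex v, BFS finds the shortest path from v back to v.
The shortest such closed walk is J → C → D → J, length 3.

3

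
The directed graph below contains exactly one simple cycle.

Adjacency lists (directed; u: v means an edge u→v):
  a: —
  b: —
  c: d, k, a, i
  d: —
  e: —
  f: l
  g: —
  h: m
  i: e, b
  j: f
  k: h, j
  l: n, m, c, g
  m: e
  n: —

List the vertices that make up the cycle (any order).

DFS with gray/black marking from l:
l gray
  n gray
  n black
  m gray
    e gray
    e black
  m black
  c gray
    d gray
    d black
    k gray
      h gray
        h→m: m black — skip
      h black
      j gray
        f gray
          f→l: l is gray → back edge
Back edge closes the cycle l → c → k → j → f → l; its vertices are {c, f, j, k, l}.

c, f, j, k, l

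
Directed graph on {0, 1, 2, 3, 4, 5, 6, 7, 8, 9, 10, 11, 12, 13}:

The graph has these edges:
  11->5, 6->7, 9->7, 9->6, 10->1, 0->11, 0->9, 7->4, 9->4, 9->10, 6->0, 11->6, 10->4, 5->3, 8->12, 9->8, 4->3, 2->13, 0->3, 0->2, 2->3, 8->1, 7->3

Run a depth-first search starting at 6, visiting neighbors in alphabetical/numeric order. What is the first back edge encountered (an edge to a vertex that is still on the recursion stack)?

9→6

DFS from 6 (visiting neighbors in alphabetical/numeric order); mark gray on enter, black on exit:
6 gray
  0 gray
    2 gray
      3 gray
      3 black
      13 gray
      13 black
    2 black
    0→3: 3 black — skip
    9 gray
      4 gray
        4→3: 3 black — skip
      4 black
      9→6: 6 is gray → back edge
First back edge: 9 → 6.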